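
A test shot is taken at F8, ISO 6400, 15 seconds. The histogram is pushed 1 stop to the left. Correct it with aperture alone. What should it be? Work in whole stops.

f/5.6

Underexposed by 1 stop → need 1 stop brighter.
Aperture: f/8 → f/5.6.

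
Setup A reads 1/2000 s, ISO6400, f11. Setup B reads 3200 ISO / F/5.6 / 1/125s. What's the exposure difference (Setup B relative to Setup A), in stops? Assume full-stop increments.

5 stops brighter

Aperture: f/11 → f/8 → f/5.6 — 2 stops larger aperture (brighter).
Shutter speed: 1/2000 → 1/1000 → 1/500 → 1/250 → 1/125 — 4 stops longer (brighter).
ISO: 6400 → 3200 — 1 stop dropped (darker).
Net: +2 +4 −1 = +5 stops.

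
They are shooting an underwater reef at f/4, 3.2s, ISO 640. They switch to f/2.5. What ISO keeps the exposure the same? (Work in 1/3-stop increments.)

Aperture: f/4 → f/3.5 → f/3.2 → f/2.8 → f/2.5 — 1 1/3 stops wider (brighter).
Need 1 1/3 stops darker from the ISO: 640 → 500 → 400 → 320 → 250.

ISO 250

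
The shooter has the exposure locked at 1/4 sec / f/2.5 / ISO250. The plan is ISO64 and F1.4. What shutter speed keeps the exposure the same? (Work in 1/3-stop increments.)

ISO: 250 → 200 → 160 → 125 → 100 → 80 → 64 — 2 stops lower (darker).
Aperture: f/2.5 → f/2.2 → f/2 → f/1.8 → f/1.6 → f/1.4 — 1 2/3 stops wider (brighter).
Net change so far: 1/3 stop darker. Offset with the shutter speed: 1/4 → 0.3.

0.3 s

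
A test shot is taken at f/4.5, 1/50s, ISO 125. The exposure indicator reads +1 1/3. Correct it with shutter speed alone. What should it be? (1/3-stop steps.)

Overexposed by 1 1/3 stops → need 1 1/3 stops darker.
Shutter speed: 1/50 → 1/60 → 1/80 → 1/100 → 1/125.

1/125s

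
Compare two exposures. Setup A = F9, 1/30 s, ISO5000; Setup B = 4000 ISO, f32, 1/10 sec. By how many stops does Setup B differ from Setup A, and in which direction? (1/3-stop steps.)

Aperture: f/9 → f/10 → f/11 → f/13 → f/14 → f/16 → f/18 → f/20 → f/22 → f/25 → f/29 → f/32 — 3 2/3 stops narrower (darker).
Shutter speed: 1/30 → 1/25 → 1/20 → 1/15 → 1/13 → 1/10 — 1 2/3 stops slower (brighter).
ISO: 5000 → 4000 — 1/3 stop dropped (darker).
Net: −3 2/3 +1 2/3 −1/3 = −2 1/3 stops.

2 1/3 stops darker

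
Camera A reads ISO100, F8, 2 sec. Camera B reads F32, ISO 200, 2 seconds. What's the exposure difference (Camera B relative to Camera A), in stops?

Aperture: f/8 → f/11 → f/16 → f/22 → f/32 — 4 stops stopped down (darker).
Shutter speed: unchanged.
ISO: 100 → 200 — 1 stop higher (brighter).
Net: −4 +1 = −3 stops.

3 stops darker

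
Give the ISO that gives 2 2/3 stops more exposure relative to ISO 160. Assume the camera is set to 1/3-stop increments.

ISO: 160 → 200 → 250 → 320 → 400 → 500 → 640 → 800 → 1000 — 2 2/3 stops higher (brighter).

ISO 1000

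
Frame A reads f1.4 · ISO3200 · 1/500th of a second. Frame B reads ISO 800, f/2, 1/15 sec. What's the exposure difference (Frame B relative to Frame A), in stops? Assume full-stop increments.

2 stops brighter

Aperture: f/1.4 → f/2 — 1 stop stopped down (darker).
Shutter speed: 1/500 → 1/250 → 1/125 → 1/60 → 1/30 → 1/15 — 5 stops slower (brighter).
ISO: 3200 → 1600 → 800 — 2 stops dropped (darker).
Net: −1 +5 −2 = +2 stops.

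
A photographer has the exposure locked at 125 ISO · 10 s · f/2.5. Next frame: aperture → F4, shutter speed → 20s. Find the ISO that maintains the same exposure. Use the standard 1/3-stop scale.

Aperture: f/2.5 → f/2.8 → f/3.2 → f/3.5 → f/4 — 1 1/3 stops narrower (darker).
Shutter speed: 10 → 13 → 15 → 20 — 1 stop longer (brighter).
Net change so far: 1/3 stop darker. Offset with the ISO: 125 → 160.

ISO 160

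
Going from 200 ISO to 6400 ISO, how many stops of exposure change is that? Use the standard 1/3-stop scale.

200 → 250 → 320 → 400 → 500 → 640 → 800 → 1000 → 1250 → 1600 → 2000 → 2500 → 3200 → 4000 → 5000 → 6400 — count the steps: 15 third-stops = 5 stops.

5 stops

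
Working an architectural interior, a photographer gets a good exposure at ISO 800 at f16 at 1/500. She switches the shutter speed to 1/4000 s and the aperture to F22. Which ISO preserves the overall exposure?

ISO 12800

Shutter speed: 1/500 → 1/1000 → 1/2000 → 1/4000 — 3 stops shorter (darker).
Aperture: f/16 → f/22 — 1 stop smaller aperture (darker).
Net change so far: 4 stops darker. Offset with the ISO: 800 → 1600 → 3200 → 6400 → 12800.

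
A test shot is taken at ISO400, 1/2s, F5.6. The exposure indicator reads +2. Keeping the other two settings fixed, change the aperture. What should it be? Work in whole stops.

Overexposed by 2 stops → need 2 stops darker.
Aperture: f/5.6 → f/8 → f/11.

f/11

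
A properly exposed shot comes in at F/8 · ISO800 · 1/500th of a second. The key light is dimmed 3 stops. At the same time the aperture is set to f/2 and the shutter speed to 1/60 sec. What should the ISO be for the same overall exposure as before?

ISO 50

Scene light: 3 stops darker.
Aperture: f/8 → f/5.6 → f/4 → f/2.8 → f/2 — 4 stops wider (brighter).
Shutter speed: 1/500 → 1/250 → 1/125 → 1/60 — 3 stops longer (brighter).
Net so far: 4 stops brighter. ISO: 800 → 400 → 200 → 100 → 50.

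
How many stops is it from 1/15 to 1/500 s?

1/15 → 1/30 → 1/60 → 1/125 → 1/250 → 1/500 — count the steps: 5 stops.

5 stops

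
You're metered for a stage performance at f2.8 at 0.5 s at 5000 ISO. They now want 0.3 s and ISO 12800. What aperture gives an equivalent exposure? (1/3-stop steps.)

f/3.5

Shutter speed: 0.5 → 0.4 → 0.3 — 2/3 stop faster (darker).
ISO: 5000 → 6400 → 8000 → 10000 → 12800 — 1 1/3 stops raised (brighter).
Net change so far: 2/3 stop brighter. Offset with the aperture: f/2.8 → f/3.2 → f/3.5.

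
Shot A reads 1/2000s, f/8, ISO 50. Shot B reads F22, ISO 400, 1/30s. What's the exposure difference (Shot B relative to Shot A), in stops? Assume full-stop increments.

Aperture: f/8 → f/11 → f/16 → f/22 — 3 stops stopped down (darker).
Shutter speed: 1/2000 → 1/1000 → 1/500 → 1/250 → 1/125 → 1/60 → 1/30 — 6 stops slower (brighter).
ISO: 50 → 100 → 200 → 400 — 3 stops higher (brighter).
Net: −3 +6 +3 = +6 stops.

6 stops brighter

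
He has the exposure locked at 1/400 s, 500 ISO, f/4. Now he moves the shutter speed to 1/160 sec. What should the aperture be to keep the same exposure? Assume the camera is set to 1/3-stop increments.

Shutter speed: 1/400 → 1/320 → 1/250 → 1/200 → 1/160 — 1 1/3 stops slower (brighter).
Need 1 1/3 stops darker from the aperture: f/4 → f/4.5 → f/5 → f/5.6 → f/6.3.

f/6.3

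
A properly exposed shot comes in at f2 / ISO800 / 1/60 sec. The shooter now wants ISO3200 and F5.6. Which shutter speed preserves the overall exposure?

ISO: 800 → 1600 → 3200 — 2 stops raised (brighter).
Aperture: f/2 → f/2.8 → f/4 → f/5.6 — 3 stops stopped down (darker).
Net change so far: 1 stop darker. Offset with the shutter speed: 1/60 → 1/30.

1/30s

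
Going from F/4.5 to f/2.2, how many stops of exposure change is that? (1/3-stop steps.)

f/4.5 → f/4 → f/3.5 → f/3.2 → f/2.8 → f/2.5 → f/2.2 — count the steps: 6 third-stops = 2 stops.

2 stops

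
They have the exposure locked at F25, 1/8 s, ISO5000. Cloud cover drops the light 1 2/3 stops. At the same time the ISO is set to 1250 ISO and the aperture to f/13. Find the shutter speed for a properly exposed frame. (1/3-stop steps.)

Scene light: 1 2/3 stops darker.
ISO: 5000 → 4000 → 3200 → 2500 → 2000 → 1600 → 1250 — 2 stops lower (darker).
Aperture: f/25 → f/22 → f/20 → f/18 → f/16 → f/14 → f/13 — 2 stops wider (brighter).
Net so far: 1 2/3 stops darker. Shutter speed: 1/8 → 1/6 → 1/5 → 1/4 → 0.3 → 0.4.

0.4 s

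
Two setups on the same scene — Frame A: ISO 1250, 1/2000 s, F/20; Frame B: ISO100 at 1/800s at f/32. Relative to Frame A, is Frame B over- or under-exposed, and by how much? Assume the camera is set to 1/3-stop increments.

3 2/3 stops darker

Aperture: f/20 → f/22 → f/25 → f/29 → f/32 — 1 1/3 stops stopped down (darker).
Shutter speed: 1/2000 → 1/1600 → 1/1250 → 1/1000 → 1/800 — 1 1/3 stops slower (brighter).
ISO: 1250 → 1000 → 800 → 640 → 500 → 400 → 320 → 250 → 200 → 160 → 125 → 100 — 3 2/3 stops dropped (darker).
Net: −1 1/3 +1 1/3 −3 2/3 = −3 2/3 stops.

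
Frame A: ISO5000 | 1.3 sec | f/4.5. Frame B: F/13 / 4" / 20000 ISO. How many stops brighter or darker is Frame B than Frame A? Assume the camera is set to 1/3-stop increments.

Aperture: f/4.5 → f/5 → f/5.6 → f/6.3 → f/7.1 → f/8 → f/9 → f/10 → f/11 → f/13 — 3 stops stopped down (darker).
Shutter speed: 1.3 → 1.6 → 2 → 2.5 → 3.2 → 4 — 1 2/3 stops longer (brighter).
ISO: 5000 → 6400 → 8000 → 10000 → 12800 → 16000 → 20000 — 2 stops raised (brighter).
Net: −3 +1 2/3 +2 = +2/3 stops.

2/3 stop brighter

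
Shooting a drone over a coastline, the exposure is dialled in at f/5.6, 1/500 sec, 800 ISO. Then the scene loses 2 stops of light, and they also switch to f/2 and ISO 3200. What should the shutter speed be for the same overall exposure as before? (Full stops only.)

Scene light: 2 stops darker.
Aperture: f/5.6 → f/4 → f/2.8 → f/2 — 3 stops larger aperture (brighter).
ISO: 800 → 1600 → 3200 — 2 stops raised (brighter).
Net so far: 3 stops brighter. Shutter speed: 1/500 → 1/1000 → 1/2000 → 1/4000.

1/4000s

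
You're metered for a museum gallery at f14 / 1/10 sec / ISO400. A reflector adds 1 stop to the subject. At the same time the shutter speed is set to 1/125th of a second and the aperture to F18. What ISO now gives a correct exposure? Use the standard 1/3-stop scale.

ISO 4000

Scene light: 1 stop brighter.
Shutter speed: 1/10 → 1/13 → 1/15 → 1/20 → 1/25 → 1/30 → 1/40 → 1/50 → 1/60 → 1/80 → 1/100 → 1/125 — 3 2/3 stops shorter (darker).
Aperture: f/14 → f/16 → f/18 — 2/3 stop smaller aperture (darker).
Net so far: 3 1/3 stops darker. ISO: 400 → 500 → 640 → 800 → 1000 → 1250 → 1600 → 2000 → 2500 → 3200 → 4000.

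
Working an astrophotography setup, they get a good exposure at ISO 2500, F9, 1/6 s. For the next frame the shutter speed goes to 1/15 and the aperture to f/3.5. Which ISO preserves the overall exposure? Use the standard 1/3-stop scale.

ISO 1000

Shutter speed: 1/6 → 1/8 → 1/10 → 1/13 → 1/15 — 1 1/3 stops shorter (darker).
Aperture: f/9 → f/8 → f/7.1 → f/6.3 → f/5.6 → f/5 → f/4.5 → f/4 → f/3.5 — 2 2/3 stops opened up (brighter).
Net change so far: 1 1/3 stops brighter. Offset with the ISO: 2500 → 2000 → 1600 → 1250 → 1000.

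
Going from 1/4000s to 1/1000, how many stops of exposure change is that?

1/4000 → 1/2000 → 1/1000 — count the steps: 2 stops.

2 stops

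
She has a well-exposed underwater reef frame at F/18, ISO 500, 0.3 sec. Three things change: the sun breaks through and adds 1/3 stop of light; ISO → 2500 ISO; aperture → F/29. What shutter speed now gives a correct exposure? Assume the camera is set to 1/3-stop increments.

1/8s

Scene light: 1/3 stop brighter.
ISO: 500 → 640 → 800 → 1000 → 1250 → 1600 → 2000 → 2500 — 2 1/3 stops higher (brighter).
Aperture: f/18 → f/20 → f/22 → f/25 → f/29 — 1 1/3 stops stopped down (darker).
Net so far: 1 1/3 stops brighter. Shutter speed: 0.3 → 1/4 → 1/5 → 1/6 → 1/8.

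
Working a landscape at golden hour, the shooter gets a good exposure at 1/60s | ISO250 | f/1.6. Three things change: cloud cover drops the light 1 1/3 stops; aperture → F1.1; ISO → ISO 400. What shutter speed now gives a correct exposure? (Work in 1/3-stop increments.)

1/80s

Scene light: 1 1/3 stops darker.
Aperture: f/1.6 → f/1.4 → f/1.2 → f/1.1 — 1 stop wider (brighter).
ISO: 250 → 320 → 400 — 2/3 stop higher (brighter).
Net so far: 1/3 stop brighter. Shutter speed: 1/60 → 1/80.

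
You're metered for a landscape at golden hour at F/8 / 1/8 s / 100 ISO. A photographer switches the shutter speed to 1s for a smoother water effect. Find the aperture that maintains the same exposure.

f/22

Shutter speed: 1/8 → 1/4 → 1/2 → 1 — 3 stops longer (brighter).
Need 3 stops darker from the aperture: f/8 → f/11 → f/16 → f/22.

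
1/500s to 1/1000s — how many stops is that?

1 stop

1/500 → 1/1000 — count the steps: 1 stop.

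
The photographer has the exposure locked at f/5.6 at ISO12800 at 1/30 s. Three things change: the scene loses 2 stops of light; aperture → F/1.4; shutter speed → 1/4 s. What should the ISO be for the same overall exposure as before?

Scene light: 2 stops darker.
Aperture: f/5.6 → f/4 → f/2.8 → f/2 → f/1.4 — 4 stops wider (brighter).
Shutter speed: 1/30 → 1/15 → 1/8 → 1/4 — 3 stops slower (brighter).
Net so far: 5 stops brighter. ISO: 12800 → 6400 → 3200 → 1600 → 800 → 400.

ISO 400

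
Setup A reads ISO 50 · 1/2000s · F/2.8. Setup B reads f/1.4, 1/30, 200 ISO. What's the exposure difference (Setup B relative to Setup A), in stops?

10 stops brighter

Aperture: f/2.8 → f/2 → f/1.4 — 2 stops larger aperture (brighter).
Shutter speed: 1/2000 → 1/1000 → 1/500 → 1/250 → 1/125 → 1/60 → 1/30 — 6 stops slower (brighter).
ISO: 50 → 100 → 200 — 2 stops raised (brighter).
Net: +2 +6 +2 = +10 stops.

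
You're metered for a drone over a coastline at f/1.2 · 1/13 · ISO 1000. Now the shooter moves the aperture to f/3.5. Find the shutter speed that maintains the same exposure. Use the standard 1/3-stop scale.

Aperture: f/1.2 → f/1.4 → f/1.6 → f/1.8 → f/2 → f/2.2 → f/2.5 → f/2.8 → f/3.2 → f/3.5 — 3 stops smaller aperture (darker).
Need 3 stops brighter from the shutter speed: 1/13 → 1/10 → 1/8 → 1/6 → 1/5 → 1/4 → 0.3 → 0.4 → 0.5 → 0.6.

0.6 s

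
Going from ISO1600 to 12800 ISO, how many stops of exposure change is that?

3 stops

1600 → 3200 → 6400 → 12800 — count the steps: 3 stops.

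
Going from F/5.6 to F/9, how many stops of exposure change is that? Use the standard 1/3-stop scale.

1 1/3 stops

f/5.6 → f/6.3 → f/7.1 → f/8 → f/9 — count the steps: 4 third-stops = 1 1/3 stops.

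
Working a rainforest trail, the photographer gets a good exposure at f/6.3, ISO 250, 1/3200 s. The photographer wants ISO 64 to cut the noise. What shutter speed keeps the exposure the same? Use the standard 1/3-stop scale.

ISO: 250 → 200 → 160 → 125 → 100 → 80 → 64 — 2 stops lower (darker).
Need 2 stops brighter from the shutter speed: 1/3200 → 1/2500 → 1/2000 → 1/1600 → 1/1250 → 1/1000 → 1/800.

1/800s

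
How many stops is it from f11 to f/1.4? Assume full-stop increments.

6 stops

f/11 → f/8 → f/5.6 → f/4 → f/2.8 → f/2 → f/1.4 — count the steps: 6 stops.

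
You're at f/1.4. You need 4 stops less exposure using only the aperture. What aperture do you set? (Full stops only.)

f/5.6

Aperture: f/1.4 → f/2 → f/2.8 → f/4 → f/5.6 — 4 stops narrower (darker).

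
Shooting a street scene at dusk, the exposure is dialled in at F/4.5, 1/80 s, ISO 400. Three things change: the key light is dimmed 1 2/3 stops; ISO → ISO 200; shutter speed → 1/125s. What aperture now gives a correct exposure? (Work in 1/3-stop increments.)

f/1.4

Scene light: 1 2/3 stops darker.
ISO: 400 → 320 → 250 → 200 — 1 stop dropped (darker).
Shutter speed: 1/80 → 1/100 → 1/125 — 2/3 stop shorter (darker).
Net so far: 3 1/3 stops darker. Aperture: f/4.5 → f/4 → f/3.5 → f/3.2 → f/2.8 → f/2.5 → f/2.2 → f/2 → f/1.8 → f/1.6 → f/1.4.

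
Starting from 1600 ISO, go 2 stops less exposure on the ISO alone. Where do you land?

ISO 400

ISO: 1600 → 800 → 400 — 2 stops dropped (darker).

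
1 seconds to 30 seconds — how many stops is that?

5 stops

1 → 2 → 4 → 8 → 15 → 30 — count the steps: 5 stops.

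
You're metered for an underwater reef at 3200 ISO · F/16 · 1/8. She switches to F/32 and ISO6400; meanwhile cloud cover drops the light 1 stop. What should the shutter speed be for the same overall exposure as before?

Scene light: 1 stop darker.
Aperture: f/16 → f/22 → f/32 — 2 stops narrower (darker).
ISO: 3200 → 6400 — 1 stop raised (brighter).
Net so far: 2 stops darker. Shutter speed: 1/8 → 1/4 → 1/2.

1/2s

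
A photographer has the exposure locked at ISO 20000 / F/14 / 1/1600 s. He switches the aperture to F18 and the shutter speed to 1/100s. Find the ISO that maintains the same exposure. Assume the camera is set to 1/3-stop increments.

ISO 2000

Aperture: f/14 → f/16 → f/18 — 2/3 stop narrower (darker).
Shutter speed: 1/1600 → 1/1250 → 1/1000 → 1/800 → 1/640 → 1/500 → 1/400 → 1/320 → 1/250 → 1/200 → 1/160 → 1/125 → 1/100 — 4 stops longer (brighter).
Net change so far: 3 1/3 stops brighter. Offset with the ISO: 20000 → 16000 → 12800 → 10000 → 8000 → 6400 → 5000 → 4000 → 3200 → 2500 → 2000.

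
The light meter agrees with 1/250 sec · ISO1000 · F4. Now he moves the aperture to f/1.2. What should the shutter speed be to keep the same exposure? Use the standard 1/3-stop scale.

1/2500s

Aperture: f/4 → f/3.5 → f/3.2 → f/2.8 → f/2.5 → f/2.2 → f/2 → f/1.8 → f/1.6 → f/1.4 → f/1.2 — 3 1/3 stops wider (brighter).
Need 3 1/3 stops darker from the shutter speed: 1/250 → 1/320 → 1/400 → 1/500 → 1/640 → 1/800 → 1/1000 → 1/1250 → 1/1600 → 1/2000 → 1/2500.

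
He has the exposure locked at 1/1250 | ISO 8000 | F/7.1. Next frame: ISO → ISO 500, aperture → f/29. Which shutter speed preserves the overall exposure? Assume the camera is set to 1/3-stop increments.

ISO: 8000 → 6400 → 5000 → 4000 → 3200 → 2500 → 2000 → 1600 → 1250 → 1000 → 800 → 640 → 500 — 4 stops dropped (darker).
Aperture: f/7.1 → f/8 → f/9 → f/10 → f/11 → f/13 → f/14 → f/16 → f/18 → f/20 → f/22 → f/25 → f/29 — 4 stops stopped down (darker).
Net change so far: 8 stops darker. Offset with the shutter speed: 1/1250 → 1/1000 → 1/800 → 1/640 → 1/500 → 1/400 → 1/320 → 1/250 → 1/200 → 1/160 → 1/125 → 1/100 → 1/80 → 1/60 → 1/50 → 1/40 → 1/30 → 1/25 → 1/20 → 1/15 → 1/13 → 1/10 → 1/8 → 1/6 → 1/5.

1/5s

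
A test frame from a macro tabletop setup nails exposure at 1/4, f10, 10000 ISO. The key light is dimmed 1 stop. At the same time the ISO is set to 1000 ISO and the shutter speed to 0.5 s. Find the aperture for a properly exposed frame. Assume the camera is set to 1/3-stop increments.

f/3.2

Scene light: 1 stop darker.
ISO: 10000 → 8000 → 6400 → 5000 → 4000 → 3200 → 2500 → 2000 → 1600 → 1250 → 1000 — 3 1/3 stops lower (darker).
Shutter speed: 1/4 → 0.3 → 0.4 → 0.5 — 1 stop longer (brighter).
Net so far: 3 1/3 stops darker. Aperture: f/10 → f/9 → f/8 → f/7.1 → f/6.3 → f/5.6 → f/5 → f/4.5 → f/4 → f/3.5 → f/3.2.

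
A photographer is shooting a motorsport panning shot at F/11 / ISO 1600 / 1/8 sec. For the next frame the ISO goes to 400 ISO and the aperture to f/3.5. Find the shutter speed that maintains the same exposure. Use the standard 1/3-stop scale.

ISO: 1600 → 1250 → 1000 → 800 → 640 → 500 → 400 — 2 stops lower (darker).
Aperture: f/11 → f/10 → f/9 → f/8 → f/7.1 → f/6.3 → f/5.6 → f/5 → f/4.5 → f/4 → f/3.5 — 3 1/3 stops opened up (brighter).
Net change so far: 1 1/3 stops brighter. Offset with the shutter speed: 1/8 → 1/10 → 1/13 → 1/15 → 1/20.

1/20s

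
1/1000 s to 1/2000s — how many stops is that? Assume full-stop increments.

1 stop

1/1000 → 1/2000 — count the steps: 1 stop.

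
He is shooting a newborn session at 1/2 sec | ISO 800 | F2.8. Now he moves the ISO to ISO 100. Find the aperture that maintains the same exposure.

f/1.0

ISO: 800 → 400 → 200 → 100 — 3 stops dropped (darker).
Need 3 stops brighter from the aperture: f/2.8 → f/2 → f/1.4 → f/1.0.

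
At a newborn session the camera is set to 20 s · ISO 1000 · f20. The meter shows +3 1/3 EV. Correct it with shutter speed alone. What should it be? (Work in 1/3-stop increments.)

2 s

Overexposed by 3 1/3 stops → need 3 1/3 stops darker.
Shutter speed: 20 → 15 → 13 → 10 → 8 → 6 → 5 → 4 → 3.2 → 2.5 → 2.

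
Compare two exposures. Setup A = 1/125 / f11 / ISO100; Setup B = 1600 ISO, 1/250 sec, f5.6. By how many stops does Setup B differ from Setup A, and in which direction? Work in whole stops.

Aperture: f/11 → f/8 → f/5.6 — 2 stops opened up (brighter).
Shutter speed: 1/125 → 1/250 — 1 stop faster (darker).
ISO: 100 → 200 → 400 → 800 → 1600 — 4 stops higher (brighter).
Net: +2 −1 +4 = +5 stops.

5 stops brighter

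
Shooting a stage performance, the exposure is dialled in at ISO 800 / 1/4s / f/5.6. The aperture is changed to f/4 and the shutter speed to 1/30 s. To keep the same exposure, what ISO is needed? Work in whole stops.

ISO 3200

Aperture: f/5.6 → f/4 — 1 stop opened up (brighter).
Shutter speed: 1/4 → 1/8 → 1/15 → 1/30 — 3 stops shorter (darker).
Net change so far: 2 stops darker. Offset with the ISO: 800 → 1600 → 3200.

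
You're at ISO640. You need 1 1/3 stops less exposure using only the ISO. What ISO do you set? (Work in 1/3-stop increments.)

ISO 250

ISO: 640 → 500 → 400 → 320 → 250 — 1 1/3 stops dropped (darker).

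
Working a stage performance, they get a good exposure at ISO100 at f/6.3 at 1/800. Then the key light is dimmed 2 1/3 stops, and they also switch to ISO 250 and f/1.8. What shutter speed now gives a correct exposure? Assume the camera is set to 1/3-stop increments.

1/5000s

Scene light: 2 1/3 stops darker.
ISO: 100 → 125 → 160 → 200 → 250 — 1 1/3 stops raised (brighter).
Aperture: f/6.3 → f/5.6 → f/5 → f/4.5 → f/4 → f/3.5 → f/3.2 → f/2.8 → f/2.5 → f/2.2 → f/2 → f/1.8 — 3 2/3 stops larger aperture (brighter).
Net so far: 2 2/3 stops brighter. Shutter speed: 1/800 → 1/1000 → 1/1250 → 1/1600 → 1/2000 → 1/2500 → 1/3200 → 1/4000 → 1/5000.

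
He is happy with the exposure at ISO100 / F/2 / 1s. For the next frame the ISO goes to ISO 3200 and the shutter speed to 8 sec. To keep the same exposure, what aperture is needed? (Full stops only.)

f/32

ISO: 100 → 200 → 400 → 800 → 1600 → 3200 — 5 stops higher (brighter).
Shutter speed: 1 → 2 → 4 → 8 — 3 stops slower (brighter).
Net change so far: 8 stops brighter. Offset with the aperture: f/2 → f/2.8 → f/4 → f/5.6 → f/8 → f/11 → f/16 → f/22 → f/32.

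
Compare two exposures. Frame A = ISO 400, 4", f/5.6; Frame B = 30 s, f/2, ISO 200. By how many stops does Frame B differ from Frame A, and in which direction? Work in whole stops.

Aperture: f/5.6 → f/4 → f/2.8 → f/2 — 3 stops opened up (brighter).
Shutter speed: 4 → 8 → 15 → 30 — 3 stops longer (brighter).
ISO: 400 → 200 — 1 stop dropped (darker).
Net: +3 +3 −1 = +5 stops.

5 stops brighter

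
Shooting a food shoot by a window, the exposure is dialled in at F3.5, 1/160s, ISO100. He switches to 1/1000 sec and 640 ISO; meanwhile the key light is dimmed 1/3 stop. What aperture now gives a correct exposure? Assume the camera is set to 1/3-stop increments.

Scene light: 1/3 stop darker.
Shutter speed: 1/160 → 1/200 → 1/250 → 1/320 → 1/400 → 1/500 → 1/640 → 1/800 → 1/1000 — 2 2/3 stops faster (darker).
ISO: 100 → 125 → 160 → 200 → 250 → 320 → 400 → 500 → 640 — 2 2/3 stops higher (brighter).
Net so far: 1/3 stop darker. Aperture: f/3.5 → f/3.2.

f/3.2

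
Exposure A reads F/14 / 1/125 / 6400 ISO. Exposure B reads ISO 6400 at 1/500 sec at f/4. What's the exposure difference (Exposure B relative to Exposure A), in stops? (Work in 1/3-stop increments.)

Aperture: f/14 → f/13 → f/11 → f/10 → f/9 → f/8 → f/7.1 → f/6.3 → f/5.6 → f/5 → f/4.5 → f/4 — 3 2/3 stops larger aperture (brighter).
Shutter speed: 1/125 → 1/160 → 1/200 → 1/250 → 1/320 → 1/400 → 1/500 — 2 stops faster (darker).
ISO: unchanged.
Net: +3 2/3 −2 = +1 2/3 stops.

1 2/3 stops brighter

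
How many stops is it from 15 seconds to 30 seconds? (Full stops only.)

15 → 30 — count the steps: 1 stop.

1 stop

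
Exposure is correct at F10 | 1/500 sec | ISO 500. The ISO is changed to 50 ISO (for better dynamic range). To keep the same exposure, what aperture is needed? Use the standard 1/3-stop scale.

ISO: 500 → 400 → 320 → 250 → 200 → 160 → 125 → 100 → 80 → 64 → 50 — 3 1/3 stops dropped (darker).
Need 3 1/3 stops brighter from the aperture: f/10 → f/9 → f/8 → f/7.1 → f/6.3 → f/5.6 → f/5 → f/4.5 → f/4 → f/3.5 → f/3.2.

f/3.2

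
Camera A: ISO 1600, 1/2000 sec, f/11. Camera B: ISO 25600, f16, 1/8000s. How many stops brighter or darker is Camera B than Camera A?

Aperture: f/11 → f/16 — 1 stop smaller aperture (darker).
Shutter speed: 1/2000 → 1/4000 → 1/8000 — 2 stops shorter (darker).
ISO: 1600 → 3200 → 6400 → 12800 → 25600 — 4 stops higher (brighter).
Net: −1 −2 +4 = +1 stop.

1 stop brighter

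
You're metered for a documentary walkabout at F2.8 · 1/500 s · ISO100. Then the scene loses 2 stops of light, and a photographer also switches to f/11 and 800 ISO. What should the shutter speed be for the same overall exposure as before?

1/60s

Scene light: 2 stops darker.
Aperture: f/2.8 → f/4 → f/5.6 → f/8 → f/11 — 4 stops narrower (darker).
ISO: 100 → 200 → 400 → 800 — 3 stops higher (brighter).
Net so far: 3 stops darker. Shutter speed: 1/500 → 1/250 → 1/125 → 1/60.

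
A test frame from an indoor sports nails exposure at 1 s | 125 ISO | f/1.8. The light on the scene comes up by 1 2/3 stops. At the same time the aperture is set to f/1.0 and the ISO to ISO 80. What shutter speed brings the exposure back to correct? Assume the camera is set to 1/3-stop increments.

Scene light: 1 2/3 stops brighter.
Aperture: f/1.8 → f/1.6 → f/1.4 → f/1.2 → f/1.1 → f/1.0 — 1 2/3 stops larger aperture (brighter).
ISO: 125 → 100 → 80 — 2/3 stop dropped (darker).
Net so far: 2 2/3 stops brighter. Shutter speed: 1 → 0.8 → 0.6 → 0.5 → 0.4 → 0.3 → 1/4 → 1/5 → 1/6.

1/6s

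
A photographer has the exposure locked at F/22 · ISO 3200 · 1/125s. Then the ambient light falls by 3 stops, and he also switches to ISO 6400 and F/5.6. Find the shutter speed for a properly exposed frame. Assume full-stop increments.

Scene light: 3 stops darker.
ISO: 3200 → 6400 — 1 stop higher (brighter).
Aperture: f/22 → f/16 → f/11 → f/8 → f/5.6 — 4 stops wider (brighter).
Net so far: 2 stops brighter. Shutter speed: 1/125 → 1/250 → 1/500.

1/500s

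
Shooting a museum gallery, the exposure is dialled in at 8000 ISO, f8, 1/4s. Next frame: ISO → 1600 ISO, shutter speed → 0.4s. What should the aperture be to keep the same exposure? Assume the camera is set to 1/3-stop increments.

f/4.5

ISO: 8000 → 6400 → 5000 → 4000 → 3200 → 2500 → 2000 → 1600 — 2 1/3 stops lower (darker).
Shutter speed: 1/4 → 0.3 → 0.4 — 2/3 stop slower (brighter).
Net change so far: 1 2/3 stops darker. Offset with the aperture: f/8 → f/7.1 → f/6.3 → f/5.6 → f/5 → f/4.5.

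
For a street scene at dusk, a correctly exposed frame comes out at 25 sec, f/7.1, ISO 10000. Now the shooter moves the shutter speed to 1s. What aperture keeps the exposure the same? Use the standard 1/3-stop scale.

Shutter speed: 25 → 20 → 15 → 13 → 10 → 8 → 6 → 5 → 4 → 3.2 → 2.5 → 2 → 1.6 → 1.3 → 1 — 4 2/3 stops faster (darker).
Need 4 2/3 stops brighter from the aperture: f/7.1 → f/6.3 → f/5.6 → f/5 → f/4.5 → f/4 → f/3.5 → f/3.2 → f/2.8 → f/2.5 → f/2.2 → f/2 → f/1.8 → f/1.6 → f/1.4.

f/1.4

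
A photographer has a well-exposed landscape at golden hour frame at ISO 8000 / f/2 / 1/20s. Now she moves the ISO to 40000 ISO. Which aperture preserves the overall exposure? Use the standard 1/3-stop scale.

ISO: 8000 → 10000 → 12800 → 16000 → 20000 → 25600 → 32000 → 40000 — 2 1/3 stops raised (brighter).
Need 2 1/3 stops darker from the aperture: f/2 → f/2.2 → f/2.5 → f/2.8 → f/3.2 → f/3.5 → f/4 → f/4.5.

f/4.5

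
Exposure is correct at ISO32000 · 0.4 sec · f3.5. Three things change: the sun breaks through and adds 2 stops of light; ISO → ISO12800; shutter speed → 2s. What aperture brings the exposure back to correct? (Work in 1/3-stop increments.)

f/10

Scene light: 2 stops brighter.
ISO: 32000 → 25600 → 20000 → 16000 → 12800 — 1 1/3 stops lower (darker).
Shutter speed: 0.4 → 0.5 → 0.6 → 0.8 → 1 → 1.3 → 1.6 → 2 — 2 1/3 stops longer (brighter).
Net so far: 3 stops brighter. Aperture: f/3.5 → f/4 → f/4.5 → f/5 → f/5.6 → f/6.3 → f/7.1 → f/8 → f/9 → f/10.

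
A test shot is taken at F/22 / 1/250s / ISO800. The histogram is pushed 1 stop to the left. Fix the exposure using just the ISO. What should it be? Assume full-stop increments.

Underexposed by 1 stop → need 1 stop brighter.
ISO: 800 → 1600.

ISO 1600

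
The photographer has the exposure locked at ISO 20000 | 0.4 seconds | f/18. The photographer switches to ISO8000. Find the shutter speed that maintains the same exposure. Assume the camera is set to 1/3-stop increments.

1 s

ISO: 20000 → 16000 → 12800 → 10000 → 8000 — 1 1/3 stops dropped (darker).
Need 1 1/3 stops brighter from the shutter speed: 0.4 → 0.5 → 0.6 → 0.8 → 1.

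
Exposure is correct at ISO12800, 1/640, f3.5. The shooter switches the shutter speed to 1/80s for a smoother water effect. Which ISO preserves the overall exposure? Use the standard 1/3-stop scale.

ISO 1600

Shutter speed: 1/640 → 1/500 → 1/400 → 1/320 → 1/250 → 1/200 → 1/160 → 1/125 → 1/100 → 1/80 — 3 stops longer (brighter).
Need 3 stops darker from the ISO: 12800 → 10000 → 8000 → 6400 → 5000 → 4000 → 3200 → 2500 → 2000 → 1600.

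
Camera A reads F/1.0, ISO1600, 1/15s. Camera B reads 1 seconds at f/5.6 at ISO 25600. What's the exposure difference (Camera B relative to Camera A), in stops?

Aperture: f/1.0 → f/1.4 → f/2 → f/2.8 → f/4 → f/5.6 — 5 stops narrower (darker).
Shutter speed: 1/15 → 1/8 → 1/4 → 1/2 → 1 — 4 stops longer (brighter).
ISO: 1600 → 3200 → 6400 → 12800 → 25600 — 4 stops raised (brighter).
Net: −5 +4 +4 = +3 stops.

3 stops brighter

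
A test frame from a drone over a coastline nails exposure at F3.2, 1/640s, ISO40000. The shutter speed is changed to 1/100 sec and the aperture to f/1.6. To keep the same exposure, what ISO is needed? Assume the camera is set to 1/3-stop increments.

Shutter speed: 1/640 → 1/500 → 1/400 → 1/320 → 1/250 → 1/200 → 1/160 → 1/125 → 1/100 — 2 2/3 stops longer (brighter).
Aperture: f/3.2 → f/2.8 → f/2.5 → f/2.2 → f/2 → f/1.8 → f/1.6 — 2 stops opened up (brighter).
Net change so far: 4 2/3 stops brighter. Offset with the ISO: 40000 → 32000 → 25600 → 20000 → 16000 → 12800 → 10000 → 8000 → 6400 → 5000 → 4000 → 3200 → 2500 → 2000 → 1600.

ISO 1600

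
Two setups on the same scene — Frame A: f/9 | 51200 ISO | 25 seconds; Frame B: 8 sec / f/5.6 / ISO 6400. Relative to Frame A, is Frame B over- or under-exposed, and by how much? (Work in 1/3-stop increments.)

Aperture: f/9 → f/8 → f/7.1 → f/6.3 → f/5.6 — 1 1/3 stops opened up (brighter).
Shutter speed: 25 → 20 → 15 → 13 → 10 → 8 — 1 2/3 stops shorter (darker).
ISO: 51200 → 40000 → 32000 → 25600 → 20000 → 16000 → 12800 → 10000 → 8000 → 6400 — 3 stops dropped (darker).
Net: +1 1/3 −1 2/3 −3 = −3 1/3 stops.

3 1/3 stops darker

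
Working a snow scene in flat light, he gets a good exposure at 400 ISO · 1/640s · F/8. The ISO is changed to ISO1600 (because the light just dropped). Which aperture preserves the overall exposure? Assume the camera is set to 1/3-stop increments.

ISO: 400 → 500 → 640 → 800 → 1000 → 1250 → 1600 — 2 stops higher (brighter).
Need 2 stops darker from the aperture: f/8 → f/9 → f/10 → f/11 → f/13 → f/14 → f/16.

f/16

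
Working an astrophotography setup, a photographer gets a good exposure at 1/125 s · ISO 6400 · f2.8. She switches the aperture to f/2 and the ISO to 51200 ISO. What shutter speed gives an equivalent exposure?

1/2000s

Aperture: f/2.8 → f/2 — 1 stop larger aperture (brighter).
ISO: 6400 → 12800 → 25600 → 51200 — 3 stops higher (brighter).
Net change so far: 4 stops brighter. Offset with the shutter speed: 1/125 → 1/250 → 1/500 → 1/1000 → 1/2000.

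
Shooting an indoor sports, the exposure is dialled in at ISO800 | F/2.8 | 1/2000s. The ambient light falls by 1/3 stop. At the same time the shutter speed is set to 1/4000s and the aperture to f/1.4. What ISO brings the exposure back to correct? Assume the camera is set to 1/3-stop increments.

ISO 500

Scene light: 1/3 stop darker.
Shutter speed: 1/2000 → 1/2500 → 1/3200 → 1/4000 — 1 stop faster (darker).
Aperture: f/2.8 → f/2.5 → f/2.2 → f/2 → f/1.8 → f/1.6 → f/1.4 — 2 stops wider (brighter).
Net so far: 2/3 stop brighter. ISO: 800 → 640 → 500.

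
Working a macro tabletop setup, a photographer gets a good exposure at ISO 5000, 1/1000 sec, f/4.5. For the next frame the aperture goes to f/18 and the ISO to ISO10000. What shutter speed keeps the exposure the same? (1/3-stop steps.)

1/125s

Aperture: f/4.5 → f/5 → f/5.6 → f/6.3 → f/7.1 → f/8 → f/9 → f/10 → f/11 → f/13 → f/14 → f/16 → f/18 — 4 stops smaller aperture (darker).
ISO: 5000 → 6400 → 8000 → 10000 — 1 stop raised (brighter).
Net change so far: 3 stops darker. Offset with the shutter speed: 1/1000 → 1/800 → 1/640 → 1/500 → 1/400 → 1/320 → 1/250 → 1/200 → 1/160 → 1/125.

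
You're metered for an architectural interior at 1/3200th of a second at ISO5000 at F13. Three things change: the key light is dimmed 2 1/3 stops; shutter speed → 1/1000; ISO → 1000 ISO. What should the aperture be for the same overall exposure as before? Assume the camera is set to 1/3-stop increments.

f/4.5

Scene light: 2 1/3 stops darker.
Shutter speed: 1/3200 → 1/2500 → 1/2000 → 1/1600 → 1/1250 → 1/1000 — 1 2/3 stops slower (brighter).
ISO: 5000 → 4000 → 3200 → 2500 → 2000 → 1600 → 1250 → 1000 — 2 1/3 stops lower (darker).
Net so far: 3 stops darker. Aperture: f/13 → f/11 → f/10 → f/9 → f/8 → f/7.1 → f/6.3 → f/5.6 → f/5 → f/4.5.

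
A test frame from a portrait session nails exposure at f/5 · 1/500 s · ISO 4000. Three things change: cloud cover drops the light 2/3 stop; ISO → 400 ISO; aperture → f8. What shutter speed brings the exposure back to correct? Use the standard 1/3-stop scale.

1/13s

Scene light: 2/3 stop darker.
ISO: 4000 → 3200 → 2500 → 2000 → 1600 → 1250 → 1000 → 800 → 640 → 500 → 400 — 3 1/3 stops lower (darker).
Aperture: f/5 → f/5.6 → f/6.3 → f/7.1 → f/8 — 1 1/3 stops stopped down (darker).
Net so far: 5 1/3 stops darker. Shutter speed: 1/500 → 1/400 → 1/320 → 1/250 → 1/200 → 1/160 → 1/125 → 1/100 → 1/80 → 1/60 → 1/50 → 1/40 → 1/30 → 1/25 → 1/20 → 1/15 → 1/13.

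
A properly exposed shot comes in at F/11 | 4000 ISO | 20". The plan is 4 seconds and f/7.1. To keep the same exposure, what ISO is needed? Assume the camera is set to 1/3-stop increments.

ISO 8000

Shutter speed: 20 → 15 → 13 → 10 → 8 → 6 → 5 → 4 — 2 1/3 stops shorter (darker).
Aperture: f/11 → f/10 → f/9 → f/8 → f/7.1 — 1 1/3 stops opened up (brighter).
Net change so far: 1 stop darker. Offset with the ISO: 4000 → 5000 → 6400 → 8000.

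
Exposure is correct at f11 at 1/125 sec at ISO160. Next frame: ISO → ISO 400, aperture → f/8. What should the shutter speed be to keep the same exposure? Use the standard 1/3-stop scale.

ISO: 160 → 200 → 250 → 320 → 400 — 1 1/3 stops higher (brighter).
Aperture: f/11 → f/10 → f/9 → f/8 — 1 stop opened up (brighter).
Net change so far: 2 1/3 stops brighter. Offset with the shutter speed: 1/125 → 1/160 → 1/200 → 1/250 → 1/320 → 1/400 → 1/500 → 1/640.

1/640s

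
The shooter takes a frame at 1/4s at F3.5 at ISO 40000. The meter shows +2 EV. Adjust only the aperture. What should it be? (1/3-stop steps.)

f/7.1

Overexposed by 2 stops → need 2 stops darker.
Aperture: f/3.5 → f/4 → f/4.5 → f/5 → f/5.6 → f/6.3 → f/7.1.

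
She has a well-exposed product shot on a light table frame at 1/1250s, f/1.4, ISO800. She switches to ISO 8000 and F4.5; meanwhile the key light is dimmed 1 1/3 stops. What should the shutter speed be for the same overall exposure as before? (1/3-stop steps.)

1/500s

Scene light: 1 1/3 stops darker.
ISO: 800 → 1000 → 1250 → 1600 → 2000 → 2500 → 3200 → 4000 → 5000 → 6400 → 8000 — 3 1/3 stops higher (brighter).
Aperture: f/1.4 → f/1.6 → f/1.8 → f/2 → f/2.2 → f/2.5 → f/2.8 → f/3.2 → f/3.5 → f/4 → f/4.5 — 3 1/3 stops narrower (darker).
Net so far: 1 1/3 stops darker. Shutter speed: 1/1250 → 1/1000 → 1/800 → 1/640 → 1/500.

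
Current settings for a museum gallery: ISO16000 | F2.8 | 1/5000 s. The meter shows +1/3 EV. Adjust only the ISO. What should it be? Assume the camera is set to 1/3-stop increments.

ISO 12800

Overexposed by 1/3 stop → need 1/3 stop darker.
ISO: 16000 → 12800.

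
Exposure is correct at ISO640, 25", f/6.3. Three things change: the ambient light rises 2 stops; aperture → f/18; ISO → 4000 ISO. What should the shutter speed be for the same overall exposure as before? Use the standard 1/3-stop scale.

Scene light: 2 stops brighter.
Aperture: f/6.3 → f/7.1 → f/8 → f/9 → f/10 → f/11 → f/13 → f/14 → f/16 → f/18 — 3 stops narrower (darker).
ISO: 640 → 800 → 1000 → 1250 → 1600 → 2000 → 2500 → 3200 → 4000 — 2 2/3 stops raised (brighter).
Net so far: 1 2/3 stops brighter. Shutter speed: 25 → 20 → 15 → 13 → 10 → 8.

8 s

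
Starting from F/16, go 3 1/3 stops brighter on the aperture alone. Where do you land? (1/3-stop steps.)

Aperture: f/16 → f/14 → f/13 → f/11 → f/10 → f/9 → f/8 → f/7.1 → f/6.3 → f/5.6 → f/5 — 3 1/3 stops opened up (brighter).

f/5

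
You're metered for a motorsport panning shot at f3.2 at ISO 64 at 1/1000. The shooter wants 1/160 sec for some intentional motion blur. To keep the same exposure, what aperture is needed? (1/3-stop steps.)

Shutter speed: 1/1000 → 1/800 → 1/640 → 1/500 → 1/400 → 1/320 → 1/250 → 1/200 → 1/160 — 2 2/3 stops slower (brighter).
Need 2 2/3 stops darker from the aperture: f/3.2 → f/3.5 → f/4 → f/4.5 → f/5 → f/5.6 → f/6.3 → f/7.1 → f/8.

f/8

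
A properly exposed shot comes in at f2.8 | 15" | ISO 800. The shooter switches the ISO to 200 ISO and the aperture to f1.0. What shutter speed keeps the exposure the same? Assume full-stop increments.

8 s

ISO: 800 → 400 → 200 — 2 stops dropped (darker).
Aperture: f/2.8 → f/2 → f/1.4 → f/1.0 — 3 stops larger aperture (brighter).
Net change so far: 1 stop brighter. Offset with the shutter speed: 15 → 8.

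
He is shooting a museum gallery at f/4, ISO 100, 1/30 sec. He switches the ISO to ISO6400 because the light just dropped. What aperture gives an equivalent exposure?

f/32

ISO: 100 → 200 → 400 → 800 → 1600 → 3200 → 6400 — 6 stops raised (brighter).
Need 6 stops darker from the aperture: f/4 → f/5.6 → f/8 → f/11 → f/16 → f/22 → f/32.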